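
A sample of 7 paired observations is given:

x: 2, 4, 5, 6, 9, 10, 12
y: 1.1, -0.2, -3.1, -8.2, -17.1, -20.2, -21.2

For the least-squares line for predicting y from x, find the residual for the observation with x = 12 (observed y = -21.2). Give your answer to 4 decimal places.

2.1022

n = 7, Σx = 48, Σy = -68.9, Σxy = -673.6, Σx² = 406
Sxx = Σx² − (Σx)²/n = 406 − 329.142857 = 76.857143
Sxy = Σxy − (Σx)(Σy)/n = -673.6 − (-472.457143) = -201.142857
b = Sxy/Sxx = -201.142857/76.857143 = -2.617100
a = ȳ − b·x̄ = -9.842857 − (-2.617100)·6.857143 = 8.102974
ŷ(12) = 8.102974 + (-2.617100)·12 = -23.302230
residual = y − ŷ = -21.2 − (-23.302230) = 2.102230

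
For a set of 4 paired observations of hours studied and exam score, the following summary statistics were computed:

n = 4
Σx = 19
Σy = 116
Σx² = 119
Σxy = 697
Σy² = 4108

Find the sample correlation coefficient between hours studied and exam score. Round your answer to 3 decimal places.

0.998

Sxx = Σx² − (Σx)²/n = 119 − 90.25 = 28.75
Sxy = Σxy − (Σx)(Σy)/n = 697 − 551 = 146
Syy = Σy² − (Σy)²/n = 4108 − 3364 = 744
r = Sxy/√(Sxx·Syy) = 146/√(21390) = 146/146.253205 = 0.998269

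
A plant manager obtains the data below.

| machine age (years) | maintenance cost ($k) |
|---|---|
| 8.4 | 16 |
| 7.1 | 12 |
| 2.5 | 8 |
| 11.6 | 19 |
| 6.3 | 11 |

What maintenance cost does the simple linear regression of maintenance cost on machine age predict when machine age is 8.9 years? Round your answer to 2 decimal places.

n = 5, Σx = 35.9, Σy = 66, Σxy = 529.3, Σx² = 301.47
Sxx = Σx² − (Σx)²/n = 301.47 − 257.762 = 43.708
Sxy = Σxy − (Σx)(Σy)/n = 529.3 − 473.88 = 55.42
b = Sxy/Sxx = 55.42/43.708 = 1.267960
a = ȳ − b·x̄ = 13.2 − 1.267960·7.18 = 4.096046
ŷ(8.9) = a + b·8.9 = 4.096046 + 1.267960·8.9 = 15.380891

15.38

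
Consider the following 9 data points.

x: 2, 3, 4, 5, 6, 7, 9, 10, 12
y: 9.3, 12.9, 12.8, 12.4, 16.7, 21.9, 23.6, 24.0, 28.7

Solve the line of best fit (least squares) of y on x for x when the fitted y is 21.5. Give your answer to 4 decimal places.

8.2331

n = 9, Σx = 58, Σy = 162.3, Σxy = 1220.8, Σx² = 464
Sxx = Σx² − (Σx)²/n = 464 − 373.777778 = 90.222222
Sxy = Σxy − (Σx)(Σy)/n = 1220.8 − 1045.933333 = 174.866667
b = Sxy/Sxx = 174.866667/90.222222 = 1.938177
a = ȳ − b·x̄ = 18.033333 − 1.938177·6.444444 = 5.542857
Set a + b·x = 21.5: x = (21.5 − 5.542857) / 1.938177 = 8.233066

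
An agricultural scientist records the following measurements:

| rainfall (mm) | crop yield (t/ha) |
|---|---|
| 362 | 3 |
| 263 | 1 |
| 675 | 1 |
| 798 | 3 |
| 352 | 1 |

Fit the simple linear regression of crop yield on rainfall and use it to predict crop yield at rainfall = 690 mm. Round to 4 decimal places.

2.1333

n = 5, Σx = 2450, Σy = 9, Σxy = 4770, Σx² = 1416546
Sxx = Σx² − (Σx)²/n = 1416546 − 1200500 = 216046
Sxy = Σxy − (Σx)(Σy)/n = 4770 − 4410 = 360
b = Sxy/Sxx = 360/216046 = 0.001666
a = ȳ − b·x̄ = 1.8 − 0.001666·490 = 0.983507
ŷ(690) = a + b·690 = 0.983507 + 0.001666·690 = 2.133262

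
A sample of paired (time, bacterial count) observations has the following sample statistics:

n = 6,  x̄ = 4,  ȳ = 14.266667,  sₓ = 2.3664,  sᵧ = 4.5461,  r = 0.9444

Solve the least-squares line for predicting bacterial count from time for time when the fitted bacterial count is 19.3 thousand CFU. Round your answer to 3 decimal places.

6.774

b = r · sᵧ/sₓ = 0.9444 · 4.5461/2.3664 = 1.814290
a = ȳ − b·x̄ = 14.266667 − 1.814290·4 = 7.009505
Set a + b·x = 19.3: x = (19.3 − 7.009505) / 1.814290 = 6.774271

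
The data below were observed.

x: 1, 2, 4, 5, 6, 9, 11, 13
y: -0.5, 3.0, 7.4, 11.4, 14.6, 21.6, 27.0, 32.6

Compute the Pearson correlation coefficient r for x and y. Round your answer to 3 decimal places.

0.999

n = 8, Σx = 51, Σy = 117.1, Σxy = 1094.9, Σx² = 453, Σy² = 2665.45
Sxx = Σx² − (Σx)²/n = 453 − 325.125 = 127.875
Sxy = Σxy − (Σx)(Σy)/n = 1094.9 − 746.5125 = 348.3875
Syy = Σy² − (Σy)²/n = 2665.45 − 1714.05125 = 951.39875
r = Sxy/√(Sxx·Syy) = 348.3875/√(121660.115156) = 348.3875/348.798101 = 0.998823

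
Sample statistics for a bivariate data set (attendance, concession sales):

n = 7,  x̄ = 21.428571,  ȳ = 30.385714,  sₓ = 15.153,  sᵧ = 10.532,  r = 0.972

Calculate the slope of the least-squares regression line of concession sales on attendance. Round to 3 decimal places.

0.676

b = r · sᵧ/sₓ = 0.972 · 10.532/15.153 = 0.675583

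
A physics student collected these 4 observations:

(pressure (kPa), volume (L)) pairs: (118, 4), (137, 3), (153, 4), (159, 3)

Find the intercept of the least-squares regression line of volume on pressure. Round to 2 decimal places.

5.25

n = 4, Σx = 567, Σy = 14, Σxy = 1972, Σx² = 81383
Sxx = Σx² − (Σx)²/n = 81383 − 80372.25 = 1010.75
Sxy = Σxy − (Σx)(Σy)/n = 1972 − 1984.5 = -12.5
b = Sxy/Sxx = -12.5/1010.75 = -0.012367
a = ȳ − b·x̄ = 3.5 − (-0.012367)·141.75 = 5.253030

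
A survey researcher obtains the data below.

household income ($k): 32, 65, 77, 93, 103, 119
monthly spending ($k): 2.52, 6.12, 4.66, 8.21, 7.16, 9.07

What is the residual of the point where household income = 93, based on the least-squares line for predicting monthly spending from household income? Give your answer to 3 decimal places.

1.091

n = 6, Σx = 489, Σy = 37.74, Σxy = 3417.6, Σx² = 44597
Sxx = Σx² − (Σx)²/n = 44597 − 39853.5 = 4743.5
Sxy = Σxy − (Σx)(Σy)/n = 3417.6 − 3075.81 = 341.79
b = Sxy/Sxx = 341.79/4743.5 = 0.072054
a = ȳ − b·x̄ = 6.29 − 0.072054·81.5 = 0.417567
ŷ(93) = 0.417567 + 0.072054·93 = 7.118625
residual = y − ŷ = 8.21 − 7.118625 = 1.091375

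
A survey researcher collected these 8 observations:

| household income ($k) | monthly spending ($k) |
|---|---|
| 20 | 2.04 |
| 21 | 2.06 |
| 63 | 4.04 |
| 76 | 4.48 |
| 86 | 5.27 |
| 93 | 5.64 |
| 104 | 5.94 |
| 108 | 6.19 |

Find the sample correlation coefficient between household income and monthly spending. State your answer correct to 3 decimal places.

0.998

n = 8, Σx = 571, Σy = 35.66, Σxy = 2943.08, Σx² = 49111, Σy² = 177.9794
Sxx = Σx² − (Σx)²/n = 49111 − 40755.125 = 8355.875
Sxy = Σxy − (Σx)(Σy)/n = 2943.08 − 2545.2325 = 397.8475
Syy = Σy² − (Σy)²/n = 177.9794 − 158.95445 = 19.02495
r = Sxy/√(Sxx·Syy) = 397.8475/√(158970.104081) = 397.8475/398.710552 = 0.997835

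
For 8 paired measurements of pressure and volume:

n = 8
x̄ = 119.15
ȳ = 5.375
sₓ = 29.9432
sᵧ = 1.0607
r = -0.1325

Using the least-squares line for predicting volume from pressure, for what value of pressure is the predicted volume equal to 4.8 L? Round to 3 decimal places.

241.656

b = r · sᵧ/sₓ = -0.1325 · 1.0607/29.9432 = -0.004694
a = ȳ − b·x̄ = 5.375 − (-0.004694)·119.15 = 5.934248
Set a + b·x = 4.8: x = (4.8 − 5.934248) / (-0.004694) = 241.656070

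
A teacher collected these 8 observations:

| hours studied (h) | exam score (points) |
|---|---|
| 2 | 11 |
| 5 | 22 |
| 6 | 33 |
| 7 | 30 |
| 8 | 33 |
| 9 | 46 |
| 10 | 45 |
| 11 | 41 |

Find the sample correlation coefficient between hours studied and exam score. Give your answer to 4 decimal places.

n = 8, Σx = 58, Σy = 261, Σxy = 2119, Σx² = 480, Σy² = 9505
Sxx = Σx² − (Σx)²/n = 480 − 420.5 = 59.5
Sxy = Σxy − (Σx)(Σy)/n = 2119 − 1892.25 = 226.75
Syy = Σy² − (Σy)²/n = 9505 − 8515.125 = 989.875
r = Sxy/√(Sxx·Syy) = 226.75/√(58897.5625) = 226.75/242.688200 = 0.934326

0.9343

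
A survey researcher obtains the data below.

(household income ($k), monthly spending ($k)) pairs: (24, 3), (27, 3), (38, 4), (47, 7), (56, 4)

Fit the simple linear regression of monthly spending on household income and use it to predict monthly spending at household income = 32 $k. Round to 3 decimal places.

3.742

n = 5, Σx = 192, Σy = 21, Σxy = 858, Σx² = 8094
Sxx = Σx² − (Σx)²/n = 8094 − 7372.8 = 721.2
Sxy = Σxy − (Σx)(Σy)/n = 858 − 806.4 = 51.6
b = Sxy/Sxx = 51.6/721.2 = 0.071547
a = ȳ − b·x̄ = 4.2 − 0.071547·38.4 = 1.452579
ŷ(32) = a + b·32 = 1.452579 + 0.071547·32 = 3.742097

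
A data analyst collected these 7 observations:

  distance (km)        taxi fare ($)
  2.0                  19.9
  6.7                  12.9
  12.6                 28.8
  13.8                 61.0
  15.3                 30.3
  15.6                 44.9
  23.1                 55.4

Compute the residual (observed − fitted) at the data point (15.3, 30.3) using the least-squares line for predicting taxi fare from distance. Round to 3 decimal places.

n = 7, Σx = 89.1, Σy = 253.2, Σxy = 3774.68, Σx² = 1409.15
Sxx = Σx² − (Σx)²/n = 1409.15 − 1134.115714 = 275.034286
Sxy = Σxy − (Σx)(Σy)/n = 3774.68 − 3222.874286 = 551.805714
b = Sxy/Sxx = 551.805714/275.034286 = 2.006316
a = ȳ − b·x̄ = 36.171429 − 2.006316·12.728571 = 10.633891
ŷ(15.3) = 10.633891 + 2.006316·15.3 = 41.330527
residual = y − ŷ = 30.3 − 41.330527 = -11.030527

-11.031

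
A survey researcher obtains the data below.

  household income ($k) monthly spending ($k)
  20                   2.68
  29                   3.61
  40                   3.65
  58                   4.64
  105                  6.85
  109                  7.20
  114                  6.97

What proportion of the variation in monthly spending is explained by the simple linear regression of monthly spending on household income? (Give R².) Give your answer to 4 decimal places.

n = 7, Σx = 475, Σy = 35.6, Σxy = 2872.04, Σx² = 42107, Σy² = 202.41
Sxx = Σx² − (Σx)²/n = 42107 − 32232.142857 = 9874.857143
Sxy = Σxy − (Σx)(Σy)/n = 2872.04 − 2415.714286 = 456.325714
Syy = Σy² − (Σy)²/n = 202.41 − 181.051429 = 21.358571
R² = Sxy²/(Sxx·Syy) = (456.325714)²/(9874.857143·21.358571) = 0.987295

0.9873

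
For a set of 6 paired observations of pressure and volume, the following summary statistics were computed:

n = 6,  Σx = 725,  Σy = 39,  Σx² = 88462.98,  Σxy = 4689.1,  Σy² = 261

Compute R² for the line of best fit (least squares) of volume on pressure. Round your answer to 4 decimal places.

0.0850

Sxx = Σx² − (Σx)²/n = 88462.98 − 87604.166667 = 858.813333
Sxy = Σxy − (Σx)(Σy)/n = 4689.1 − 4712.5 = -23.4
Syy = Σy² − (Σy)²/n = 261 − 253.5 = 7.5
R² = Sxy²/(Sxx·Syy) = (-23.4)²/(858.813333·7.5) = 0.085010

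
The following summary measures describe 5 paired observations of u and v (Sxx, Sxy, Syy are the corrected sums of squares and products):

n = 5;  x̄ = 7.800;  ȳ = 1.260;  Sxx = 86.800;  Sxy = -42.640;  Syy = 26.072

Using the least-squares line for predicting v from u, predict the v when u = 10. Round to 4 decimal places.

b = Sxy/Sxx = -42.64/86.8 = -0.491244
a = ȳ − b·x̄ = 1.26 − (-0.491244)·7.8 = 5.091705
ŷ(10) = a + b·10 = 5.091705 + (-0.491244)·10 = 0.179263

0.1793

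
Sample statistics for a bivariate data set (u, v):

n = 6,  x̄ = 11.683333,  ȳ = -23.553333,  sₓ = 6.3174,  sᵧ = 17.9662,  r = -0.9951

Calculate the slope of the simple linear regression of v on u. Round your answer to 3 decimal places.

b = r · sᵧ/sₓ = -0.9951 · 17.9662/6.3174 = -2.829988

-2.830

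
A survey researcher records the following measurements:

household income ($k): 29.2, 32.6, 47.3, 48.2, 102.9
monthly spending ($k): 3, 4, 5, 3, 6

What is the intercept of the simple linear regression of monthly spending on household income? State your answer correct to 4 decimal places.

2.3736

n = 5, Σx = 260.2, Σy = 21, Σxy = 1216.5, Σx² = 17064.34
Sxx = Σx² − (Σx)²/n = 17064.34 − 13540.808 = 3523.532
Sxy = Σxy − (Σx)(Σy)/n = 1216.5 − 1092.84 = 123.66
b = Sxy/Sxx = 123.66/3523.532 = 0.035095
a = ȳ − b·x̄ = 4.2 − 0.035095·52.04 = 2.373632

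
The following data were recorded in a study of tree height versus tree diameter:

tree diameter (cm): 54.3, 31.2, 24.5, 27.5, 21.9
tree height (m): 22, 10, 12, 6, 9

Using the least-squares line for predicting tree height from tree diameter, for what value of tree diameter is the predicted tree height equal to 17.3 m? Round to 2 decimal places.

45.08

n = 5, Σx = 159.4, Σy = 59, Σxy = 2162.7, Σx² = 5758.04
Sxx = Σx² − (Σx)²/n = 5758.04 − 5081.672 = 676.368
Sxy = Σxy − (Σx)(Σy)/n = 2162.7 − 1880.92 = 281.78
b = Sxy/Sxx = 281.78/676.368 = 0.416608
a = ȳ − b·x̄ = 11.8 − 0.416608·31.88 = -1.481448
Set a + b·x = 17.3: x = (17.3 − (-1.481448)) / 0.416608 = 45.081874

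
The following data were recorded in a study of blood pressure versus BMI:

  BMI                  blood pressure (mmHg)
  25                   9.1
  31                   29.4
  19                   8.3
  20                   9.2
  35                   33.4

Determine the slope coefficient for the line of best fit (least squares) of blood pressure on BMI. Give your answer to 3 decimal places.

n = 5, Σx = 130, Σy = 89.4, Σxy = 2649.6, Σx² = 3572
Sxx = Σx² − (Σx)²/n = 3572 − 3380 = 192
Sxy = Σxy − (Σx)(Σy)/n = 2649.6 − 2324.4 = 325.2
b = Sxy/Sxx = 325.2/192 = 1.69375

1.694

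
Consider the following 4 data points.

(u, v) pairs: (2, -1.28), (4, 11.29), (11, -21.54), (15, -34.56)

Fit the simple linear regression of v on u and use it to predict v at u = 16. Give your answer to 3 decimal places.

n = 4, Σx = 32, Σy = -46.09, Σxy = -712.74, Σx² = 366
Sxx = Σx² − (Σx)²/n = 366 − 256 = 110
Sxy = Σxy − (Σx)(Σy)/n = -712.74 − (-368.72) = -344.02
b = Sxy/Sxx = -344.02/110 = -3.127455
a = ȳ − b·x̄ = -11.5225 − (-3.127455)·8 = 13.497136
ŷ(16) = a + b·16 = 13.497136 + (-3.127455)·16 = -36.542136

-36.542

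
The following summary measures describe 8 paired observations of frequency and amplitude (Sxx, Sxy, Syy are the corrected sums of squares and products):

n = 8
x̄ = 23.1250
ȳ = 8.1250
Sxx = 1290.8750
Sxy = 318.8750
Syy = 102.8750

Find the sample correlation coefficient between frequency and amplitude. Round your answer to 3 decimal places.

r = Sxy/√(Sxx·Syy) = 318.875/√(132798.765625) = 318.875/364.415650 = 0.875031

0.875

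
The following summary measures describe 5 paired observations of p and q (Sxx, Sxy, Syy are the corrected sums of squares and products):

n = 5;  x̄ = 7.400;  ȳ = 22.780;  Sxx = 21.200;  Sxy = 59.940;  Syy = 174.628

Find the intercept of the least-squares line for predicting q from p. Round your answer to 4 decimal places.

b = Sxy/Sxx = 59.94/21.2 = 2.827358
a = ȳ − b·x̄ = 22.78 − 2.827358·7.4 = 1.857547

1.8575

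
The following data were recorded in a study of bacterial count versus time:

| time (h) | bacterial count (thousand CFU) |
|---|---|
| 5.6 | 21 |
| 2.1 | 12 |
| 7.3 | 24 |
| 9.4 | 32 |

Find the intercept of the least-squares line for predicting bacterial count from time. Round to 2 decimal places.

n = 4, Σx = 24.4, Σy = 89, Σxy = 618.8, Σx² = 177.42
Sxx = Σx² − (Σx)²/n = 177.42 − 148.84 = 28.58
Sxy = Σxy − (Σx)(Σy)/n = 618.8 − 542.9 = 75.9
b = Sxy/Sxx = 75.9/28.58 = 2.655703
a = ȳ − b·x̄ = 22.25 − 2.655703·6.1 = 6.050210

6.05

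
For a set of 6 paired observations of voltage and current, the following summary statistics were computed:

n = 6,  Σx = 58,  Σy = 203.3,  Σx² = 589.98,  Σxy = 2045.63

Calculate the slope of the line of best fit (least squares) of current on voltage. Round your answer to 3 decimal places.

2.743

Sxx = Σx² − (Σx)²/n = 589.98 − 560.666667 = 29.313333
Sxy = Σxy − (Σx)(Σy)/n = 2045.63 − 1965.233333 = 80.396667
b = Sxy/Sxx = 80.396667/29.313333 = 2.742665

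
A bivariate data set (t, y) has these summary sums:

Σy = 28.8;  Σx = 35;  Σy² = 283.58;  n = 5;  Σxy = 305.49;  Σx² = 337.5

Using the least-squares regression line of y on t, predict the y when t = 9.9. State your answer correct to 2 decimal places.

9.02

Sxx = Σx² − (Σx)²/n = 337.5 − 245 = 92.5
Sxy = Σxy − (Σx)(Σy)/n = 305.49 − 201.6 = 103.89
b = Sxy/Sxx = 103.89/92.5 = 1.123135
a = ȳ − b·x̄ = 5.76 − 1.123135·7 = -2.101946
ŷ(9.9) = a + b·9.9 = -2.101946 + 1.123135·9.9 = 9.017092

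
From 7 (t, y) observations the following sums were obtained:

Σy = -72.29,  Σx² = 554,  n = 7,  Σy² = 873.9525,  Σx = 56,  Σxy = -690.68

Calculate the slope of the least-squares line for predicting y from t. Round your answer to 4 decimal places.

-1.0600

Sxx = Σx² − (Σx)²/n = 554 − 448 = 106
Sxy = Σxy − (Σx)(Σy)/n = -690.68 − (-578.32) = -112.36
b = Sxy/Sxx = -112.36/106 = -1.06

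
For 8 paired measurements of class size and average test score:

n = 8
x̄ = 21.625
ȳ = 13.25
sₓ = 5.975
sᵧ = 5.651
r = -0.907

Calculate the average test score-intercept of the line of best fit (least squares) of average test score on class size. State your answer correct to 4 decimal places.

31.8003

b = r · sᵧ/sₓ = -0.907 · 5.651/5.975 = -0.857817
a = ȳ − b·x̄ = 13.25 − (-0.857817)·21.625 = 31.800294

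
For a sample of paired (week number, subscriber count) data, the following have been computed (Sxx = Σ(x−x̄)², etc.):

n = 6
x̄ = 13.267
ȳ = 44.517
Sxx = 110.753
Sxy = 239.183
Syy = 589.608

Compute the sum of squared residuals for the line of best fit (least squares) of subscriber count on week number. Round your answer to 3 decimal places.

b = Sxy/Sxx = 239.183/110.753 = 2.159607
SSE = Syy − b·Sxy = 589.608 − 2.159607·239.183 = 73.066620

73.067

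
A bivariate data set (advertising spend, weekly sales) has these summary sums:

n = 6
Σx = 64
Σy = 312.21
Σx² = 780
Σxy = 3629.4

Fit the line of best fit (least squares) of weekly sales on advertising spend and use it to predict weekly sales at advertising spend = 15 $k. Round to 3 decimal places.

65.354

Sxx = Σx² − (Σx)²/n = 780 − 682.666667 = 97.333333
Sxy = Σxy − (Σx)(Σy)/n = 3629.4 − 3330.24 = 299.16
b = Sxy/Sxx = 299.16/97.333333 = 3.073562
a = ȳ − b·x̄ = 52.035 − 3.073562·10.666667 = 19.250342
ŷ(15) = a + b·15 = 19.250342 + 3.073562·15 = 65.353767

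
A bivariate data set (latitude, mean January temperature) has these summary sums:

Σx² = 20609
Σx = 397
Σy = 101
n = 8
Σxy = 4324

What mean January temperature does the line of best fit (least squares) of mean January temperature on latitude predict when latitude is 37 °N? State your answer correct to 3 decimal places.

22.194

Sxx = Σx² − (Σx)²/n = 20609 − 19701.125 = 907.875
Sxy = Σxy − (Σx)(Σy)/n = 4324 − 5012.125 = -688.125
b = Sxy/Sxx = -688.125/907.875 = -0.757951
a = ȳ − b·x̄ = 12.625 − (-0.757951)·49.625 = 50.238331
ŷ(37) = a + b·37 = 50.238331 + (-0.757951)·37 = 22.194135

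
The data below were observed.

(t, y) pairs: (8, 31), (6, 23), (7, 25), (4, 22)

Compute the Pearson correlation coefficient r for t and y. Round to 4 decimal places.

n = 4, Σx = 25, Σy = 101, Σxy = 649, Σx² = 165, Σy² = 2599
Sxx = Σx² − (Σx)²/n = 165 − 156.25 = 8.75
Sxy = Σxy − (Σx)(Σy)/n = 649 − 631.25 = 17.75
Syy = Σy² − (Σy)²/n = 2599 − 2550.25 = 48.75
r = Sxy/√(Sxx·Syy) = 17.75/√(426.5625) = 17.75/20.653390 = 0.859423

0.8594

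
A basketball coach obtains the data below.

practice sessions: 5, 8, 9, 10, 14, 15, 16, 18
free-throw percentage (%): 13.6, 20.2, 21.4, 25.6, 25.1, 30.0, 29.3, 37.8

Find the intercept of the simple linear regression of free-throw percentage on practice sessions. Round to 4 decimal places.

7.2415

n = 8, Σx = 95, Σy = 203, Σxy = 2628.8, Σx² = 1271
Sxx = Σx² − (Σx)²/n = 1271 − 1128.125 = 142.875
Sxy = Σxy − (Σx)(Σy)/n = 2628.8 − 2410.625 = 218.175
b = Sxy/Sxx = 218.175/142.875 = 1.527034
a = ȳ − b·x̄ = 25.375 − 1.527034·11.875 = 7.241470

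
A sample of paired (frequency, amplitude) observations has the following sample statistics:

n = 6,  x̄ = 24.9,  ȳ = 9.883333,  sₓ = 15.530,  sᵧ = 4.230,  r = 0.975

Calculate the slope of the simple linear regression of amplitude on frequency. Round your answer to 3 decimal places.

0.266

b = r · sᵧ/sₓ = 0.975 · 4.23/15.53 = 0.265567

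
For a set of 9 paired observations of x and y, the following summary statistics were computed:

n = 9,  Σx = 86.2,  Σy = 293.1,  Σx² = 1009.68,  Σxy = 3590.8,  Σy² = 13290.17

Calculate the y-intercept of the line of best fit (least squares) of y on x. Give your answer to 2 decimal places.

Sxx = Σx² − (Σx)²/n = 1009.68 − 825.604444 = 184.075556
Sxy = Σxy − (Σx)(Σy)/n = 3590.8 − 2807.246667 = 783.553333
b = Sxy/Sxx = 783.553333/184.075556 = 4.256694
a = ȳ − b·x̄ = 32.566667 − 4.256694·9.577778 = -8.203004

-8.20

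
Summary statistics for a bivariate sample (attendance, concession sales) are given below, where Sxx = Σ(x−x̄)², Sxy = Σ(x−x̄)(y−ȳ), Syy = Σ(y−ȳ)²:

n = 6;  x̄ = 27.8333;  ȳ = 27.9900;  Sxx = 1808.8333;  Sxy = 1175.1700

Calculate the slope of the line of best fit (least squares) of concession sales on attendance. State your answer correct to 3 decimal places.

b = Sxy/Sxx = 1175.17/1808.8333 = 0.649684

0.650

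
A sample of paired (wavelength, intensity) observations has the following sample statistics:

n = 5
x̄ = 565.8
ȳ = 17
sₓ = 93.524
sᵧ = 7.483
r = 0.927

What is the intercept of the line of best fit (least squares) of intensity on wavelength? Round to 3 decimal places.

-24.966

b = r · sᵧ/sₓ = 0.927 · 7.483/93.524 = 0.074171
a = ȳ − b·x̄ = 17 − 0.074171·565.8 = -24.965785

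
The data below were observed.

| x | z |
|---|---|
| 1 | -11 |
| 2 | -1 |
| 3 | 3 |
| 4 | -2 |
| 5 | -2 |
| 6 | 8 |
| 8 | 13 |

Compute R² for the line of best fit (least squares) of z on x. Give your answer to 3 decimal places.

0.742

n = 7, Σx = 29, Σy = 8, Σxy = 130, Σx² = 155, Σy² = 372
Sxx = Σx² − (Σx)²/n = 155 − 120.142857 = 34.857143
Sxy = Σxy − (Σx)(Σy)/n = 130 − 33.142857 = 96.857143
Syy = Σy² − (Σy)²/n = 372 − 9.142857 = 362.857143
R² = Sxy²/(Sxx·Syy) = (96.857143)²/(34.857143·362.857143) = 0.741713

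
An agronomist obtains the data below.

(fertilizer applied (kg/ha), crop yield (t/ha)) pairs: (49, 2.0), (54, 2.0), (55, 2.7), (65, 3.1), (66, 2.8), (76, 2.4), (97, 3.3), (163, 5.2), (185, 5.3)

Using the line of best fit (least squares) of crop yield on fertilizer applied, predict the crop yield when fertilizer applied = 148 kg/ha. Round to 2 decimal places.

4.59

n = 9, Σx = 810, Σy = 28.8, Σxy = 3071.4, Σx² = 92902
Sxx = Σx² − (Σx)²/n = 92902 − 72900 = 20002
Sxy = Σxy − (Σx)(Σy)/n = 3071.4 − 2592 = 479.4
b = Sxy/Sxx = 479.4/20002 = 0.023968
a = ȳ − b·x̄ = 3.2 − 0.023968·90 = 1.042916
ŷ(148) = a + b·148 = 1.042916 + 0.023968·148 = 4.590121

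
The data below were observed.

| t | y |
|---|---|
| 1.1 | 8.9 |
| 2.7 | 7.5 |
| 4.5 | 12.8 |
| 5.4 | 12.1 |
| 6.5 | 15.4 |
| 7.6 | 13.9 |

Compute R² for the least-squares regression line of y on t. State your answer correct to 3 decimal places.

0.757

n = 6, Σx = 27.8, Σy = 70.6, Σxy = 358.72, Σx² = 157.92, Σy² = 876.08
Sxx = Σx² − (Σx)²/n = 157.92 − 128.806667 = 29.113333
Sxy = Σxy − (Σx)(Σy)/n = 358.72 − 327.113333 = 31.606667
Syy = Σy² − (Σy)²/n = 876.08 − 830.726667 = 45.353333
R² = Sxy²/(Sxx·Syy) = (31.606667)²/(29.113333·45.353333) = 0.756582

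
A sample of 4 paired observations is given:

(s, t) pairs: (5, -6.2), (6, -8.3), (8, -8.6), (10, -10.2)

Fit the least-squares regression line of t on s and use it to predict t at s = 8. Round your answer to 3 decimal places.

-8.842

n = 4, Σx = 29, Σy = -33.3, Σxy = -251.6, Σx² = 225
Sxx = Σx² − (Σx)²/n = 225 − 210.25 = 14.75
Sxy = Σxy − (Σx)(Σy)/n = -251.6 − (-241.425) = -10.175
b = Sxy/Sxx = -10.175/14.75 = -0.689831
a = ȳ − b·x̄ = -8.325 − (-0.689831)·7.25 = -3.323729
ŷ(8) = a + b·8 = -3.323729 + (-0.689831)·8 = -8.842373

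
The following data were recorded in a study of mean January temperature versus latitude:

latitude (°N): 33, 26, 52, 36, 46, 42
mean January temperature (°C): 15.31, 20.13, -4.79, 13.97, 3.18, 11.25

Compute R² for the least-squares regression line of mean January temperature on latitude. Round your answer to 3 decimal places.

n = 6, Σx = 235, Σy = 59.05, Σxy = 1901.23, Σx² = 9645, Σy² = 994.3929
Sxx = Σx² − (Σx)²/n = 9645 − 9204.166667 = 440.833333
Sxy = Σxy − (Σx)(Σy)/n = 1901.23 − 2312.791667 = -411.561667
Syy = Σy² − (Σy)²/n = 994.3929 − 581.150417 = 413.242483
R² = Sxy²/(Sxx·Syy) = (-411.561667)²/(440.833333·413.242483) = 0.929802

0.930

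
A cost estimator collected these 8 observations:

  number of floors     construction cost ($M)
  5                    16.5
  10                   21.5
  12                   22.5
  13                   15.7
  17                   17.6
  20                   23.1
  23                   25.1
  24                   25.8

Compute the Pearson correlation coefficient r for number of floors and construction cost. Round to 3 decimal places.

0.706

n = 8, Σx = 124, Σy = 167.8, Σxy = 2729.3, Σx² = 2232, Σy² = 3626.26
Sxx = Σx² − (Σx)²/n = 2232 − 1922 = 310
Sxy = Σxy − (Σx)(Σy)/n = 2729.3 − 2600.9 = 128.4
Syy = Σy² − (Σy)²/n = 3626.26 − 3519.605 = 106.655
r = Sxy/√(Sxx·Syy) = 128.4/√(33063.05) = 128.4/181.832478 = 0.706144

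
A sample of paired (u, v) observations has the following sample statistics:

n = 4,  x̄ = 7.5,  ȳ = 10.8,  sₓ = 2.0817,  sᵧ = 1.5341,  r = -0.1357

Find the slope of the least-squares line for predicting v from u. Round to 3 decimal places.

-0.100

b = r · sᵧ/sₓ = -0.1357 · 1.5341/2.0817 = -0.100004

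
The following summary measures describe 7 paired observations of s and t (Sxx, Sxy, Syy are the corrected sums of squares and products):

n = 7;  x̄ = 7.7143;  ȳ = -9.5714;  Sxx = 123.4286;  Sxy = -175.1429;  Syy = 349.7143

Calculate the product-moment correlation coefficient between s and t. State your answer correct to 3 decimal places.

r = Sxy/√(Sxx·Syy) = -175.1429/√(43164.746449) = -175.1429/207.761273 = -0.843001

-0.843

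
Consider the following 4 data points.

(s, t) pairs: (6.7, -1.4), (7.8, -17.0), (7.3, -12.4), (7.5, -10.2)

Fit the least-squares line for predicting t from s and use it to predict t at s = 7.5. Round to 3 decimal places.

-12.595

n = 4, Σx = 29.3, Σy = -41, Σxy = -309, Σx² = 215.27
Sxx = Σx² − (Σx)²/n = 215.27 − 214.6225 = 0.6475
Sxy = Σxy − (Σx)(Σy)/n = -309 − (-300.325) = -8.675
b = Sxy/Sxx = -8.675/0.6475 = -13.397683
a = ȳ − b·x̄ = -10.25 − (-13.397683)·7.325 = 87.888031
ŷ(7.5) = a + b·7.5 = 87.888031 + (-13.397683)·7.5 = -12.594595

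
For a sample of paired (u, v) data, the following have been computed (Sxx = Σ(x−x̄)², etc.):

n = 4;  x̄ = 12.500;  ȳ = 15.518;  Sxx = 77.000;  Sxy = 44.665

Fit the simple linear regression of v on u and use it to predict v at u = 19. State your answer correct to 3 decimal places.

19.288

b = Sxy/Sxx = 44.665/77 = 0.580065
a = ȳ − b·x̄ = 15.518 − 0.580065·12.5 = 8.267188
ŷ(19) = a + b·19 = 8.267188 + 0.580065·19 = 19.288422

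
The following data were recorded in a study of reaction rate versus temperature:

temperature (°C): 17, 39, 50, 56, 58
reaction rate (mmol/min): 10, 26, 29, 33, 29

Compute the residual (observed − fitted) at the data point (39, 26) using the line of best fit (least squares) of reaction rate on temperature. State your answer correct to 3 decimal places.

n = 5, Σx = 220, Σy = 127, Σxy = 6164, Σx² = 10810
Sxx = Σx² − (Σx)²/n = 10810 − 9680 = 1130
Sxy = Σxy − (Σx)(Σy)/n = 6164 − 5588 = 576
b = Sxy/Sxx = 576/1130 = 0.509735
a = ȳ − b·x̄ = 25.4 − 0.509735·44 = 2.971681
ŷ(39) = 2.971681 + 0.509735·39 = 22.851327
residual = y − ŷ = 26 − 22.851327 = 3.148673

3.149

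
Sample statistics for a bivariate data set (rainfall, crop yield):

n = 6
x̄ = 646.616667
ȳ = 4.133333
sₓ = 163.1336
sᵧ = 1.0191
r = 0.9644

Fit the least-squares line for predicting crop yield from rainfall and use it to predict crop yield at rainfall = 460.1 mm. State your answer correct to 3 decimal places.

3.010

b = r · sᵧ/sₓ = 0.9644 · 1.0191/163.1336 = 0.006025
a = ȳ − b·x̄ = 4.133333 − 0.006025·646.616667 = 0.237705
ŷ(460.1) = a + b·460.1 = 0.237705 + 0.006025·460.1 = 3.009639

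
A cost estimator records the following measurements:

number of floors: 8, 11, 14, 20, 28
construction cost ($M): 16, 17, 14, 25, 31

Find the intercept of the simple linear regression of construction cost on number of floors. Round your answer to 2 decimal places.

n = 5, Σx = 81, Σy = 103, Σxy = 1879, Σx² = 1565
Sxx = Σx² − (Σx)²/n = 1565 − 1312.2 = 252.8
Sxy = Σxy − (Σx)(Σy)/n = 1879 − 1668.6 = 210.4
b = Sxy/Sxx = 210.4/252.8 = 0.832278
a = ȳ − b·x̄ = 20.6 − 0.832278·16.2 = 7.117089

7.12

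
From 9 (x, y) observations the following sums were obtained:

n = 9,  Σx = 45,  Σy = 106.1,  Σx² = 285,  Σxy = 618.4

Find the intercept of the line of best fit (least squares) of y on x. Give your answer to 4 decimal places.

Sxx = Σx² − (Σx)²/n = 285 − 225 = 60
Sxy = Σxy − (Σx)(Σy)/n = 618.4 − 530.5 = 87.9
b = Sxy/Sxx = 87.9/60 = 1.465
a = ȳ − b·x̄ = 11.788889 − 1.465·5 = 4.463889

4.4639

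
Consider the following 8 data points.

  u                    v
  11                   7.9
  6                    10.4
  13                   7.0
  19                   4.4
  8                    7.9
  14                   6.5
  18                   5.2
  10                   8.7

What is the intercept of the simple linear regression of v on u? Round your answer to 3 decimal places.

n = 8, Σx = 99, Σy = 58, Σxy = 658.7, Σx² = 1371
Sxx = Σx² − (Σx)²/n = 1371 − 1225.125 = 145.875
Sxy = Σxy − (Σx)(Σy)/n = 658.7 − 717.75 = -59.05
b = Sxy/Sxx = -59.05/145.875 = -0.404799
a = ȳ − b·x̄ = 7.25 − (-0.404799)·12.375 = 12.259383

12.259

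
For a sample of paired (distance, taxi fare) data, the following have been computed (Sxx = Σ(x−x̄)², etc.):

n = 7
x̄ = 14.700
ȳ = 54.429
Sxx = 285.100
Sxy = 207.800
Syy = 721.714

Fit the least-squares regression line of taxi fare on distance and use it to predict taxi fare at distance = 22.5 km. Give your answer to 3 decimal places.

60.114

b = Sxy/Sxx = 207.8/285.1 = 0.728867
a = ȳ − b·x̄ = 54.429 − 0.728867·14.7 = 43.714654
ŷ(22.5) = a + b·22.5 = 43.714654 + 0.728867·22.5 = 60.114163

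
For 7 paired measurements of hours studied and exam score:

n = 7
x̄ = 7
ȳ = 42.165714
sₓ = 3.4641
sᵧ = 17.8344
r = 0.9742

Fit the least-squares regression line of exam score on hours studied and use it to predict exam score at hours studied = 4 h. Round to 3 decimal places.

27.119

b = r · sᵧ/sₓ = 0.9742 · 17.8344/3.4641 = 5.015523
a = ȳ − b·x̄ = 42.165714 − 5.015523·7 = 7.057055
ŷ(4) = a + b·4 = 7.057055 + 5.015523·4 = 27.119146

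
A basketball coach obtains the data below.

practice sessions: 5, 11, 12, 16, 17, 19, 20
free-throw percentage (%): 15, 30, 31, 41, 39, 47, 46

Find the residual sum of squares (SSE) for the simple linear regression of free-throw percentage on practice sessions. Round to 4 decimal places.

16.2739

n = 7, Σx = 100, Σy = 249, Σxy = 3909, Σx² = 1596, Σy² = 9613
Sxx = Σx² − (Σx)²/n = 1596 − 1428.571429 = 167.428571
Sxy = Σxy − (Σx)(Σy)/n = 3909 − 3557.142857 = 351.857143
Syy = Σy² − (Σy)²/n = 9613 − 8857.285714 = 755.714286
b = Sxy/Sxx = 351.857143/167.428571 = 2.101536
SSE = Syy − b·Sxy = 755.714286 − 2.101536·351.857143 = 16.273891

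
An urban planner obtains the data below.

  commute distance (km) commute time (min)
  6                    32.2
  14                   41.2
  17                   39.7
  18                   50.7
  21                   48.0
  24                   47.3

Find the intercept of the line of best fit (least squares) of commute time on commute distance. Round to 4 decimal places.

n = 6, Σx = 100, Σy = 259.1, Σxy = 4500.7, Σx² = 1862
Sxx = Σx² − (Σx)²/n = 1862 − 1666.666667 = 195.333333
Sxy = Σxy − (Σx)(Σy)/n = 4500.7 − 4318.333333 = 182.366667
b = Sxy/Sxx = 182.366667/195.333333 = 0.933618
a = ȳ − b·x̄ = 43.183333 − 0.933618·16.666667 = 27.623038

27.6230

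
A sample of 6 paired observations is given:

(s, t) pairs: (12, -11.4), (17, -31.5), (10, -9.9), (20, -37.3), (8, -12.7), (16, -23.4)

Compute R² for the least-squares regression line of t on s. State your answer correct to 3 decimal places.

0.878

n = 6, Σx = 83, Σy = -126.2, Σxy = -1993.3, Σx² = 1253, Σy² = 3320.36
Sxx = Σx² − (Σx)²/n = 1253 − 1148.166667 = 104.833333
Sxy = Σxy − (Σx)(Σy)/n = -1993.3 − (-1745.766667) = -247.533333
Syy = Σy² − (Σy)²/n = 3320.36 − 2654.406667 = 665.953333
R² = Sxy²/(Sxx·Syy) = (-247.533333)²/(104.833333·665.953333) = 0.877656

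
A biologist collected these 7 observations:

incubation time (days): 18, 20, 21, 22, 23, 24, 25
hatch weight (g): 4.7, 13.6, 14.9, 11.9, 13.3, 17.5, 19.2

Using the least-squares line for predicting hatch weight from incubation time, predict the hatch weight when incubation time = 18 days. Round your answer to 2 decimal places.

n = 7, Σx = 153, Σy = 95.1, Σxy = 2137.2, Σx² = 3379
Sxx = Σx² − (Σx)²/n = 3379 − 3344.142857 = 34.857143
Sxy = Σxy − (Σx)(Σy)/n = 2137.2 − 2078.614286 = 58.585714
b = Sxy/Sxx = 58.585714/34.857143 = 1.680738
a = ȳ − b·x̄ = 13.585714 − 1.680738·21.857143 = -23.150410
ŷ(18) = a + b·18 = -23.150410 + 1.680738·18 = 7.102869

7.10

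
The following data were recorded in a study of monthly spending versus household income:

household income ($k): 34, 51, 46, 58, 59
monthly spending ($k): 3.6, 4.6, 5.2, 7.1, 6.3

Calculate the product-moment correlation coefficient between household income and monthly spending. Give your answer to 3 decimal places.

0.895

n = 5, Σx = 248, Σy = 26.8, Σxy = 1379.7, Σx² = 12718, Σy² = 151.26
Sxx = Σx² − (Σx)²/n = 12718 − 12300.8 = 417.2
Sxy = Σxy − (Σx)(Σy)/n = 1379.7 − 1329.28 = 50.42
Syy = Σy² − (Σy)²/n = 151.26 − 143.648 = 7.612
r = Sxy/√(Sxx·Syy) = 50.42/√(3175.7264) = 50.42/56.353584 = 0.894708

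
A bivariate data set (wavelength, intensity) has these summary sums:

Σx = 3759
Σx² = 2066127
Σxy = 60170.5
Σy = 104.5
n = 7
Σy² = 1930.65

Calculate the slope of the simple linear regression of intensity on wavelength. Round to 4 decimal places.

0.0853

Sxx = Σx² − (Σx)²/n = 2066127 − 2018583 = 47544
Sxy = Σxy − (Σx)(Σy)/n = 60170.5 − 56116.5 = 4054
b = Sxy/Sxx = 4054/47544 = 0.085268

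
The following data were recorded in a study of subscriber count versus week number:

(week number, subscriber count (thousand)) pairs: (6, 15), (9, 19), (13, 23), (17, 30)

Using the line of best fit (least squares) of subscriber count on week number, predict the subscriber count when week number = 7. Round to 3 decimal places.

16.109

n = 4, Σx = 45, Σy = 87, Σxy = 1070, Σx² = 575
Sxx = Σx² − (Σx)²/n = 575 − 506.25 = 68.75
Sxy = Σxy − (Σx)(Σy)/n = 1070 − 978.75 = 91.25
b = Sxy/Sxx = 91.25/68.75 = 1.327273
a = ȳ − b·x̄ = 21.75 − 1.327273·11.25 = 6.818182
ŷ(7) = a + b·7 = 6.818182 + 1.327273·7 = 16.109091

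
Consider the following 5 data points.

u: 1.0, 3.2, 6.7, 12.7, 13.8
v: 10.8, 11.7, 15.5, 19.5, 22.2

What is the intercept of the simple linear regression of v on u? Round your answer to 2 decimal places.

9.52

n = 5, Σx = 37.4, Σy = 79.7, Σxy = 706.1, Σx² = 407.86
Sxx = Σx² − (Σx)²/n = 407.86 − 279.752 = 128.108
Sxy = Σxy − (Σx)(Σy)/n = 706.1 − 596.156 = 109.944
b = Sxy/Sxx = 109.944/128.108 = 0.858213
a = ȳ − b·x̄ = 15.94 − 0.858213·7.48 = 9.520564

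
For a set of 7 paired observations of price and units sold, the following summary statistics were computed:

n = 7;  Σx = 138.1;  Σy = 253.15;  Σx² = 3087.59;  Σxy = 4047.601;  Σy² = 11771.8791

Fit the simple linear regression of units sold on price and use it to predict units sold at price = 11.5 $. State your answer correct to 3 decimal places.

57.620

Sxx = Σx² − (Σx)²/n = 3087.59 − 2724.515714 = 363.074286
Sxy = Σxy − (Σx)(Σy)/n = 4047.601 − 4994.287857 = -946.686857
b = Sxy/Sxx = -946.686857/363.074286 = -2.607419
a = ȳ − b·x̄ = 36.164286 − (-2.607419)·19.728571 = 87.604941
ŷ(11.5) = a + b·11.5 = 87.604941 + (-2.607419)·11.5 = 57.619621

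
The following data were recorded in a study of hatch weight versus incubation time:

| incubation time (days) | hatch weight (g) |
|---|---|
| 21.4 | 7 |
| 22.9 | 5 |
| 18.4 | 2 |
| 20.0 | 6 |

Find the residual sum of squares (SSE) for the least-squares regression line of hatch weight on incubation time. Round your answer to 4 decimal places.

8.7999

n = 4, Σx = 82.7, Σy = 20, Σxy = 421.1, Σx² = 1720.93, Σy² = 114
Sxx = Σx² − (Σx)²/n = 1720.93 − 1709.8225 = 11.1075
Sxy = Σxy − (Σx)(Σy)/n = 421.1 − 413.5 = 7.6
Syy = Σy² − (Σy)²/n = 114 − 100 = 14
b = Sxy/Sxx = 7.6/11.1075 = 0.684222
SSE = Syy − b·Sxy = 14 − 0.684222·7.6 = 8.799910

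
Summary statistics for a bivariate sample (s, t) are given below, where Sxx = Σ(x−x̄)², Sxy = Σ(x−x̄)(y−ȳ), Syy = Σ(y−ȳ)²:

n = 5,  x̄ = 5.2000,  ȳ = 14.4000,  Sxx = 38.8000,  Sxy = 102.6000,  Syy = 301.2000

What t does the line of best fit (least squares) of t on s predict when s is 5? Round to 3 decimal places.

b = Sxy/Sxx = 102.6/38.8 = 2.644330
a = ȳ − b·x̄ = 14.4 − 2.644330·5.2 = 0.649485
ŷ(5) = a + b·5 = 0.649485 + 2.644330·5 = 13.871134

13.871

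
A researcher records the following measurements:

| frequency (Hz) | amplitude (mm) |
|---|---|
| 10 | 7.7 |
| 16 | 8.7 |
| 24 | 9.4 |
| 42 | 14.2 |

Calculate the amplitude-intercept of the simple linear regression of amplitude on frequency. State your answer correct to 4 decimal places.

n = 4, Σx = 92, Σy = 40, Σxy = 1038.2, Σx² = 2696
Sxx = Σx² − (Σx)²/n = 2696 − 2116 = 580
Sxy = Σxy − (Σx)(Σy)/n = 1038.2 − 920 = 118.2
b = Sxy/Sxx = 118.2/580 = 0.203793
a = ȳ − b·x̄ = 10 − 0.203793·23 = 5.312759

5.3128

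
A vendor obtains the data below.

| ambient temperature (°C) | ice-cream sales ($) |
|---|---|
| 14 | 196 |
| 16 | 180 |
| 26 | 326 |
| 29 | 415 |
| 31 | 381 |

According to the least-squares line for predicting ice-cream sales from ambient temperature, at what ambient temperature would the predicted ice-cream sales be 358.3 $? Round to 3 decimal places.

n = 5, Σx = 116, Σy = 1498, Σxy = 37946, Σx² = 2930
Sxx = Σx² − (Σx)²/n = 2930 − 2691.2 = 238.8
Sxy = Σxy − (Σx)(Σy)/n = 37946 − 34753.6 = 3192.4
b = Sxy/Sxx = 3192.4/238.8 = 13.368509
a = ȳ − b·x̄ = 299.6 − 13.368509·23.2 = -10.549414
Set a + b·x = 358.3: x = (358.3 − (-10.549414)) / 13.368509 = 27.590916

27.591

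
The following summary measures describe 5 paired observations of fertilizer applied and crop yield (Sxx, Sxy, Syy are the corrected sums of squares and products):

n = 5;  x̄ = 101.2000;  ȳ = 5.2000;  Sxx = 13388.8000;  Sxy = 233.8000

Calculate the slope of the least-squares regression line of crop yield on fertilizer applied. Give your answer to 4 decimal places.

0.0175

b = Sxy/Sxx = 233.8/13388.8 = 0.017462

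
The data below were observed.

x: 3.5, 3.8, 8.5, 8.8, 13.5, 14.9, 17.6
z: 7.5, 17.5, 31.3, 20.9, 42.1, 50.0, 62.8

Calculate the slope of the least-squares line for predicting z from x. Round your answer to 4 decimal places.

3.4789

n = 7, Σx = 70.6, Σy = 232.1, Σxy = 2961.35, Σx² = 890.4
Sxx = Σx² − (Σx)²/n = 890.4 − 712.051429 = 178.348571
Sxy = Σxy − (Σx)(Σy)/n = 2961.35 − 2340.894286 = 620.455714
b = Sxy/Sxx = 620.455714/178.348571 = 3.478894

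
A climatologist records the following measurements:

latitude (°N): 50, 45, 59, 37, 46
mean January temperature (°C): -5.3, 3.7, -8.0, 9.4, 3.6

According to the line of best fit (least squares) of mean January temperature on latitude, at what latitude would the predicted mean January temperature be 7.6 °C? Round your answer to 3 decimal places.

n = 5, Σx = 237, Σy = 3.4, Σxy = -57.1, Σx² = 11491
Sxx = Σx² − (Σx)²/n = 11491 − 11233.8 = 257.2
Sxy = Σxy − (Σx)(Σy)/n = -57.1 − 161.16 = -218.26
b = Sxy/Sxx = -218.26/257.2 = -0.848600
a = ȳ − b·x̄ = 0.68 − (-0.848600)·47.4 = 40.903655
Set a + b·x = 7.6: x = (7.6 − 40.903655) / (-0.848600) = 39.245395

39.245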